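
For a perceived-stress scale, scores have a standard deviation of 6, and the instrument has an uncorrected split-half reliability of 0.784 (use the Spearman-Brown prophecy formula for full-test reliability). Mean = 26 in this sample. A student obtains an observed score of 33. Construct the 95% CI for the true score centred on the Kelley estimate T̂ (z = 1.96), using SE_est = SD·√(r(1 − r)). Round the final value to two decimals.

[28.32, 35.99]

Spearman-Brown: r = 2(0.784) / (1 + 0.784) = 1.568 / 1.784 ≈ 0.879
T̂ = r·X + (1 − r)·M = 0.879×33 + 0.121×26 ≈ 29.004 + 3.148 ≈ 32.152
SE_est = 6.000×√(0.879×0.121) ≈ 1.957
CI = 32.152 ± 1.96 × 1.957 → [28.316, 35.989]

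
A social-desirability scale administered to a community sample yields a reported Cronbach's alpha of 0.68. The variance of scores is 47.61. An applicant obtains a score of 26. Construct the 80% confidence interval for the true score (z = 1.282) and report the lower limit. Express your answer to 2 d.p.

21.00

SD = √47.61 = 6.9000
SEM = 6.9000 × √(1 − 0.6800) = 6.9000 × √0.3200 ≈ 6.9000 × 0.5657 ≈ 3.9032
1.282 × SEM ≈ 5.0039
Lower limit = 26 − 5.0039 ≈ 20.9961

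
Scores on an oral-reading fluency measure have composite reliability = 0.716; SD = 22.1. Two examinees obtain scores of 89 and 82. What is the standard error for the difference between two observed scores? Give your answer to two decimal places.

SEM = 22.10000 × √(1 − 0.71600) = 22.10000 × √0.28400 ≈ 22.10000 × 0.53292 ≈ 11.77745
Standard error of the difference = 11.77745·√2 ≈ 16.65584

16.66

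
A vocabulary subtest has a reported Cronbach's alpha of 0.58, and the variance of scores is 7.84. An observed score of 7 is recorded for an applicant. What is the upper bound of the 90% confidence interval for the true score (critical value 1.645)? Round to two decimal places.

9.99

σ = 7.84^(1/2) = 2.800
SEM = 2.800 · √(1 − 0.580) = 2.800 · √0.420 ≈ 2.800 · 0.648 ≈ 1.815
1.645 · SEM ≈ 2.985
Upper bound: 7 + 2.985 = 9.985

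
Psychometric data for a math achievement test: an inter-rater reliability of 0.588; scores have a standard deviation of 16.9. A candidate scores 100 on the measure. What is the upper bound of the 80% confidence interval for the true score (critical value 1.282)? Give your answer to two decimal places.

SEM = 16.9000·√(1 − 0.5880) ≈ 10.8476
Margin = 1.282 · 10.8476 ≈ 13.9067
Upper limit = 100 + 13.9067 ≈ 113.9067

113.91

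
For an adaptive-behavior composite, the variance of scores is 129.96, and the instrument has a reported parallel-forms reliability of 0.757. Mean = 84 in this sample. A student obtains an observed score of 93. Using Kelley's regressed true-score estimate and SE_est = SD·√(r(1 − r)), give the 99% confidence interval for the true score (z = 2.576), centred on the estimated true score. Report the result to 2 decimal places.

[78.22, 103.41]

σ = 129.96^(1/2) = 11.40000
T̂ = r·X + (1 − r)·M = 0.75700*93 + 0.24300*84 = 70.40100 + 20.41200 ≈ 90.81300
SE_est = SD * √(r(1 − r)) = 11.40000 * √0.18395 ≈ 11.40000 * 0.42890 ≈ 4.88940
99% CI: 90.81300 ± 12.59510 ≈ (78.21790, 103.40810)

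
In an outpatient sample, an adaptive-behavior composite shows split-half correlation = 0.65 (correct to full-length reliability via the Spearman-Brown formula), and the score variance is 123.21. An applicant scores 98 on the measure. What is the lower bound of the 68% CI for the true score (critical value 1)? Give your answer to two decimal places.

SD = √123.21 = 11.100
r_full = 2·0.65 / (1 + 0.65) ≃ 0.788
SEM = 11.100·√(1 − 0.788) ≃ 5.112
Margin = 1 · 5.112 ≃ 5.112
Lower limit = 98 − 5.112 ≃ 92.888

92.89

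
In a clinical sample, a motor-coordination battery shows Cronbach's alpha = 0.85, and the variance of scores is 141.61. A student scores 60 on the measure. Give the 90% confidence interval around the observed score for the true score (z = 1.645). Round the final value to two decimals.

SD = √141.61 = 11.90000
SEM = 11.90000 × √(1 − 0.85000) = 11.90000 × √0.15000 ≈ 11.90000 × 0.38730 ≈ 4.60885
Half-width = 1.645×4.60885 ≈ 7.58156
90% CI: 60 ± 7.58156 = [52.41844, 67.58156]

[52.42, 67.58]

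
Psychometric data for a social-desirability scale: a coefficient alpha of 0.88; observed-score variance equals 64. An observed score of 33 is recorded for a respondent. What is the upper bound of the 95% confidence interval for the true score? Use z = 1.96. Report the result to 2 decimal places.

38.43

SD = √64 = 8.000
SEM = 8.000·√(1 − 0.880) ≃ 2.771
Margin = 1.96 · 2.771 ≃ 5.432
Upper bound: 33 + 5.432 = 38.432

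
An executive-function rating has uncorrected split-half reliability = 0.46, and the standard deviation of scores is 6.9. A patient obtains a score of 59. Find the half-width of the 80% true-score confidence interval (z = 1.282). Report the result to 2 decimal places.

5.38

r_full = 2·0.46 / (1 + 0.46) ≈ 0.6301
The standard error of measurement is 6.9000×√(1 − 0.6301) ≈ 6.9000×0.6082 ≈ 4.1963.
1.282 × SEM ≈ 5.3797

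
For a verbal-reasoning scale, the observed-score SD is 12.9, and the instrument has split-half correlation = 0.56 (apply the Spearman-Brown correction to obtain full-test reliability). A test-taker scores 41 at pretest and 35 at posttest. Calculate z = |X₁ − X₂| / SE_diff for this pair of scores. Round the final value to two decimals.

0.62

Full-length reliability (Spearman-Brown) = 2(0.56)/(1+0.56) ≈ 0.718
The standard error of measurement is 12.900·√(1 − 0.718) ≈ 12.900·0.531 ≈ 6.851.
SE_diff = SEM · √2 ≈ 6.851 · 1.414 ≈ 9.689
z = 6 / 9.689 ≈ 0.619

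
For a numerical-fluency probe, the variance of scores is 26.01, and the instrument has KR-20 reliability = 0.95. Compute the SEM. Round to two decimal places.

SD = √26.01 ≃ 5.100
SEM = 5.100 · √(1 − 0.950) = 5.100 · √0.050 ≃ 5.100 · 0.224 ≃ 1.140

1.14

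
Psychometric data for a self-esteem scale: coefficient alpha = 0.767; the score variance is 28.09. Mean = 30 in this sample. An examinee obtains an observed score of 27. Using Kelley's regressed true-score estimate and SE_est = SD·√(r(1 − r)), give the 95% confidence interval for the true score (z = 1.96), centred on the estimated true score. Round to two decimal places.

[23.31, 32.09]

SD = √28.09 = 5.3000
T̂ = 0.7670(27) + 0.2330(30) ≈ 27.6990
SE_est = SD × √(r(1 − r)) = 5.3000 × √0.1787 ≈ 5.3000 × 0.4227 ≈ 2.2405
95% CI: 27.6990 ± 4.3914 ≈ (23.3076, 32.0904)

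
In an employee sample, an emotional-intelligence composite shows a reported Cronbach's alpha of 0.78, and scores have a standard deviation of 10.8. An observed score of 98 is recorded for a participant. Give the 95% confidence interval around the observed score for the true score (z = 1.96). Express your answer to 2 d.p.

The standard error of measurement is 10.800*√(1 − 0.780) ≈ 10.800*0.469 ≈ 5.066.
Half-width = 1.96*5.066 ≈ 9.929
95% CI: 98 ± 9.929 = [88.071, 107.929]

[88.07, 107.93]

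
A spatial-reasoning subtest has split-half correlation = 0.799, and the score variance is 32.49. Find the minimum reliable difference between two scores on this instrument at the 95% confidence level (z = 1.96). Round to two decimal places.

σ = 32.49^(1/2) = 5.70000
r_full = 2·0.799 / (1 + 0.799) ≈ 0.88827
SEM = 5.70000×√(1 − 0.88827) ≈ 1.90527
SE_diff = √2 × SEM ≈ 2.69446
Minimum reliable difference = 1.96 × SE_diff ≈ 1.96 × 2.69446 ≈ 5.28115

5.28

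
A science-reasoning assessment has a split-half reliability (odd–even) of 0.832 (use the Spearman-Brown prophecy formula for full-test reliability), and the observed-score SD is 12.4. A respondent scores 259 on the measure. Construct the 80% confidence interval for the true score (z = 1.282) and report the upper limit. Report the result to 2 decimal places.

Full-length reliability (Spearman-Brown) = 2(0.832)/(1+0.832) ≈ 0.90830
SEM = 12.40000 × √(1 − 0.90830) = 12.40000 × √0.09170 ≈ 12.40000 × 0.30283 ≈ 3.75503
Half-width = 1.282×3.75503 ≈ 4.81395
Upper bound: 259 + 4.81395 = 263.81395

263.81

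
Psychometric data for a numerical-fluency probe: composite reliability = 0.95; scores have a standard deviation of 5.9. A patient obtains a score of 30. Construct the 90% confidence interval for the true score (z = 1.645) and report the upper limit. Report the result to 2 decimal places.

32.17

SEM = 5.9000 × √(1 − 0.9500) = 5.9000 × √0.0500 ≈ 5.9000 × 0.2236 ≈ 1.3193
Half-width = 1.645×1.3193 ≈ 2.1702
Upper bound: 30 + 2.1702 = 32.1702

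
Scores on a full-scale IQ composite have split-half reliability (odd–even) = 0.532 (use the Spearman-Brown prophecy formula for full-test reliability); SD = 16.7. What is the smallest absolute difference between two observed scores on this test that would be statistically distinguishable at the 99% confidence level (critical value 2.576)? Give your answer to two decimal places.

Full-length reliability (Spearman-Brown) = 2(0.532)/(1+0.532) ≃ 0.695
SEM = 16.700×√(1 − 0.695) ≃ 9.230
SE_diff = SEM × √2 ≃ 9.230 × 1.414 ≃ 13.053
Smallest detectable difference = 2.576×13.053 ≃ 33.626

33.63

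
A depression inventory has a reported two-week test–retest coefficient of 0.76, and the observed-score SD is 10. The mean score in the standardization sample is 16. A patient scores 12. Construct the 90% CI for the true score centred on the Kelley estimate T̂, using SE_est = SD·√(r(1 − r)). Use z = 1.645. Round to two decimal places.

[5.93, 19.99]

T̂ = r·X + (1 − r)·M = 0.7600·12 + 0.2400·16 = 9.1200 + 3.8400 ≈ 12.9600
SE_est = SD · √(r(1 − r)) = 10.0000 · √0.1824 ≈ 10.0000 · 0.4271 ≈ 4.2708
90% CI: 12.9600 ± 7.0255 ≈ (5.9345, 19.9855)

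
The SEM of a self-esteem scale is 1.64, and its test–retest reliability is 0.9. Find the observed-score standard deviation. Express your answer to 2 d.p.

SD = 1.64 / √(1 − 0.9) ≈ 5.18614

5.19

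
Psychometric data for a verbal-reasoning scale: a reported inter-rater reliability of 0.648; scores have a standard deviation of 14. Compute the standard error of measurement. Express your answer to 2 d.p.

SEM = 14.000 × √(1 − 0.648) = 14.000 × √0.352 ≈ 14.000 × 0.593 ≈ 8.306

8.31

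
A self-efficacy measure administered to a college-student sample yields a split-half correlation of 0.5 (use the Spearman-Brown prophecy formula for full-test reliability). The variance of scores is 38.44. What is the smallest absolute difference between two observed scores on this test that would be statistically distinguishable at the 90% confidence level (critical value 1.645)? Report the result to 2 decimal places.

σ = 38.44^(1/2) = 6.2000
Full-length reliability (Spearman-Brown) = 2(0.5)/(1+0.5) ≈ 0.6667
SEM = 6.2000 * √(1 − 0.6667) = 6.2000 * √0.3333 ≈ 6.2000 * 0.5774 ≈ 3.5796
Standard error of the difference = 3.5796·√2 ≈ 5.0623
Minimum reliable difference = 1.645 * SE_diff ≈ 1.645 * 5.0623 ≈ 8.3274

8.33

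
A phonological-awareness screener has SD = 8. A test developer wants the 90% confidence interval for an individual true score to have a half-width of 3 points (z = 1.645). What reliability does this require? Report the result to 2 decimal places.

Required SEM = 3 / 1.645 ≃ 1.82371
r = 1 − (1.82371/8)² ≃ 1 − 0.05197 ≃ 0.94803

0.95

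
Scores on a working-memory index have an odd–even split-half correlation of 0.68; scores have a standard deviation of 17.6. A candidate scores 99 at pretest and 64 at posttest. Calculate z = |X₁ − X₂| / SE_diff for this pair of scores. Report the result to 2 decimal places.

Full-length reliability (Spearman-Brown) = 2(0.68)/(1+0.68) ≃ 0.8095
The standard error of measurement is 17.6000*√(1 − 0.8095) ≃ 17.6000*0.4364 ≃ 7.6813.
Standard error of the difference = 7.6813·√2 ≃ 10.8630
z = |99 − 64| / 10.8630 = 35 / 10.8630 ≃ 3.2220

3.22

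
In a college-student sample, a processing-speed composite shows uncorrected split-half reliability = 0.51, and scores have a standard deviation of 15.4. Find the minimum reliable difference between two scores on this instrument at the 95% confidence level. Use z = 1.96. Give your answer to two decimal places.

Full-length reliability (Spearman-Brown) = 2(0.51)/(1+0.51) ≈ 0.675
The standard error of measurement is 15.400·√(1 − 0.675) ≈ 15.400·0.570 ≈ 8.773.
SE_diff = SEM · √2 ≈ 8.773 · 1.414 ≈ 12.406
Minimum reliable difference = 1.96 · SE_diff ≈ 1.96 · 12.406 ≈ 24.317

24.32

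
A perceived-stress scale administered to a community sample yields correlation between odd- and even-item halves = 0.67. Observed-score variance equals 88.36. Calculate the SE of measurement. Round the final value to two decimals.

SD = √88.36 ≈ 9.400
r_full = 2·0.67 / (1 + 0.67) ≈ 0.802
SEM = 9.400 · √(1 − 0.802) = 9.400 · √0.198 ≈ 9.400 · 0.445 ≈ 4.179

4.18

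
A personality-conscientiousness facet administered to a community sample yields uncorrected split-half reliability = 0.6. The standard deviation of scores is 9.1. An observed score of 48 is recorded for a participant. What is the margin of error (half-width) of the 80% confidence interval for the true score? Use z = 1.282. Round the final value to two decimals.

5.83

Full-length reliability (Spearman-Brown) = 2(0.6)/(1+0.6) ≈ 0.7500
SEM = 9.1000 · √(1 − 0.7500) = 9.1000 · √0.2500 ≈ 9.1000 · 0.5000 ≈ 4.5500
Half-width = 1.282·4.5500 ≈ 5.8331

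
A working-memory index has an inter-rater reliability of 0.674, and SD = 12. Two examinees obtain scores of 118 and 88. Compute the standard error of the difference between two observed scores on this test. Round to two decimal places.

SEM = 12.0000*√(1 − 0.6740) ≈ 6.8516
Standard error of the difference = 6.8516·√2 ≈ 9.6896

9.69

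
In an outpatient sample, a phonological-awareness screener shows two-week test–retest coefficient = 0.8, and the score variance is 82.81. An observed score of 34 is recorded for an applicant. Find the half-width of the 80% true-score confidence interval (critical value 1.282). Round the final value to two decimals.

5.22

SD = √82.81 ≈ 9.1000
SEM = 9.1000 × √(1 − 0.8000) = 9.1000 × √0.2000 ≈ 9.1000 × 0.4472 ≈ 4.0696
Half-width = 1.282×4.0696 ≈ 5.2173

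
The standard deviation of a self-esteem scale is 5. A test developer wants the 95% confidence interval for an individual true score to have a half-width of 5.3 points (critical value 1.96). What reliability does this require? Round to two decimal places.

0.71

SEM needed = half-width / z = 5.3/1.96 ≈ 2.704
Required reliability = 1 − (SEM/SD)² = 1 − 0.292 ≈ 0.708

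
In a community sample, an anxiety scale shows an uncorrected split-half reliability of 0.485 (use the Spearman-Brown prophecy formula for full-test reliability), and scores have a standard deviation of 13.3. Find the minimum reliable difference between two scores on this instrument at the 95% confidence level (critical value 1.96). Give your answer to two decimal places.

Full-length reliability (Spearman-Brown) = 2(0.485)/(1+0.485) ≈ 0.653
The standard error of measurement is 13.300×√(1 − 0.653) ≈ 13.300×0.589 ≈ 7.832.
SE_diff = √2 × SEM ≈ 11.077
Minimum reliable difference = 1.96 × SE_diff ≈ 1.96 × 11.077 ≈ 21.710

21.71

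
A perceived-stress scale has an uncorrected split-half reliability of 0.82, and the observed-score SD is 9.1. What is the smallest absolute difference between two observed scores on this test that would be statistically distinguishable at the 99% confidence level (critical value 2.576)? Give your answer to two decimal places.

10.43

r_full = 2·0.82 / (1 + 0.82) ≈ 0.901
SEM = 9.100×√(1 − 0.901) ≈ 2.862
SE_diff = √2 × SEM ≈ 4.047
Smallest detectable difference = 2.576×4.047 ≈ 10.426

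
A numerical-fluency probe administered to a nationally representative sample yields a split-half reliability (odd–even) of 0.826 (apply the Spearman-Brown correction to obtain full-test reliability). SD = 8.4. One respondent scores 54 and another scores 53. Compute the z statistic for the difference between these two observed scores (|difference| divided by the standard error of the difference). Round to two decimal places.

0.27

Spearman-Brown: r = 2(0.826) / (1 + 0.826) = 1.652 / 1.826 ≈ 0.905
SEM = 8.400 × √(1 − 0.905) = 8.400 × √0.095 ≈ 8.400 × 0.309 ≈ 2.593
Standard error of the difference = 2.593·√2 ≈ 3.667
z = 1 / 3.667 ≈ 0.273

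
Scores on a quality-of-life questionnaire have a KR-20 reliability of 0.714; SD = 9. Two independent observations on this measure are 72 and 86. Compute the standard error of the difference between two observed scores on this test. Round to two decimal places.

6.81

SEM = 9.000 · √(1 − 0.714) = 9.000 · √0.286 ≃ 9.000 · 0.535 ≃ 4.813
Standard error of the difference = 4.813·√2 ≃ 6.807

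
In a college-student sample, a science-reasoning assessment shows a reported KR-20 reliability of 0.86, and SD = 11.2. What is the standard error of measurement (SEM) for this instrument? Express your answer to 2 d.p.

4.19

SEM = 11.2000 * √(1 − 0.8600) = 11.2000 * √0.1400 ≈ 11.2000 * 0.3742 ≈ 4.1907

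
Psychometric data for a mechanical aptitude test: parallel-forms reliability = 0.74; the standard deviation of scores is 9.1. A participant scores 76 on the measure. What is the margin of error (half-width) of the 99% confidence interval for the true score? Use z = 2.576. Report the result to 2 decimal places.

SEM = 9.1000 · √(1 − 0.7400) = 9.1000 · √0.2600 ≈ 9.1000 · 0.5099 ≈ 4.6401
Margin = 2.576 · 4.6401 ≈ 11.9529

11.95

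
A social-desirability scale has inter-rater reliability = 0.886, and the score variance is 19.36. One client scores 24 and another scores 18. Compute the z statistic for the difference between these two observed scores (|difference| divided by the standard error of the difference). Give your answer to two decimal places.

SD = √19.36 = 4.4000
SEM = 4.4000×√(1 − 0.8860) ≈ 1.4856
SE_diff = √2 × SEM ≈ 2.1010
z = |24 − 18| / 2.1010 = 6 / 2.1010 ≈ 2.8558

2.86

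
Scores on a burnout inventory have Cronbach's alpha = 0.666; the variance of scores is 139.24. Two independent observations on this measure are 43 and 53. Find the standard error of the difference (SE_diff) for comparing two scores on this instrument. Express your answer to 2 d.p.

9.64

SD = √139.24 = 11.80000
SEM = 11.80000*√(1 − 0.66600) ≈ 6.81954
SE_diff = SEM * √2 ≈ 6.81954 * 1.41421 ≈ 9.64429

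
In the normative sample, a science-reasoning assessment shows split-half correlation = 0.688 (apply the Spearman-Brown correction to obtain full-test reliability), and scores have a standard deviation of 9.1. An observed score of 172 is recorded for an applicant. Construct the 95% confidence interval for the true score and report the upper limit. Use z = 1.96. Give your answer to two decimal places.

Spearman-Brown: r = 2(0.688) / (1 + 0.688) = 1.3760 / 1.6880 ≈ 0.8152
SEM = 9.1000×√(1 − 0.8152) ≈ 3.9123
Margin = 1.96 × 3.9123 ≈ 7.6681
Upper limit = 172 + 7.6681 ≈ 179.6681

179.67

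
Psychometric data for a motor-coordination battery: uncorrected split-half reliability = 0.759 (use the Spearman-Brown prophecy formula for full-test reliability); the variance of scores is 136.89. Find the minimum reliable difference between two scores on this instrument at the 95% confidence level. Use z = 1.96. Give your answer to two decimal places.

SD = √136.89 = 11.7000
Spearman-Brown: r = 2(0.759) / (1 + 0.759) = 1.5180 / 1.7590 ≈ 0.8630
SEM = 11.7000 × √(1 − 0.8630) = 11.7000 × √0.1370 ≈ 11.7000 × 0.3701 ≈ 4.3307
SE_diff = SEM × √2 ≈ 4.3307 × 1.4142 ≈ 6.1246
Smallest detectable difference = 1.96×6.1246 ≈ 12.0042

12.00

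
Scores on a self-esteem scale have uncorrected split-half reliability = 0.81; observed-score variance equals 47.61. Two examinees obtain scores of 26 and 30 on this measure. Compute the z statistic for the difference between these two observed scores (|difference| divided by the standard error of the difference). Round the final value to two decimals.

SD = √47.61 = 6.9000
Spearman-Brown: r = 2(0.81) / (1 + 0.81) = 1.6200 / 1.8100 ≈ 0.8950
SEM = 6.9000×√(1 − 0.8950) ≈ 2.2356
Standard error of the difference = 2.2356·√2 ≈ 3.1616
z = |26 − 30| / 3.1616 = 4 / 3.1616 ≈ 1.2652

1.27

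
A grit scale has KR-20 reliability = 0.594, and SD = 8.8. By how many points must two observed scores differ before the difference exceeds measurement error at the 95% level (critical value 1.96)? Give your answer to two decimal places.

15.54

SEM = 8.80000·√(1 − 0.59400) ≃ 5.60720
SE_diff = √2 · SEM ≃ 7.92977
Minimum reliable difference = 1.96 · SE_diff ≃ 1.96 · 7.92977 ≃ 15.54235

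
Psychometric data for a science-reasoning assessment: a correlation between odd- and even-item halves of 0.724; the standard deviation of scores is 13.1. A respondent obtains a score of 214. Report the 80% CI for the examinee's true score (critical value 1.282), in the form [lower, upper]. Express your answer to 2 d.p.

Spearman-Brown: r = 2(0.724) / (1 + 0.724) = 1.448 / 1.724 ≃ 0.840
SEM = 13.100 · √(1 − 0.840) = 13.100 · √0.160 ≃ 13.100 · 0.400 ≃ 5.242
Half-width = 1.282·5.242 ≃ 6.720
80% CI: 214 ± 6.720 = [207.280, 220.720]

[207.28, 220.72]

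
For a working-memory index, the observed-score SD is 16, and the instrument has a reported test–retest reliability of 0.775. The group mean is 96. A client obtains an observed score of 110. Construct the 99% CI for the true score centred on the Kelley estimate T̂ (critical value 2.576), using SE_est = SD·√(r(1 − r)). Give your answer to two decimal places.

T̂ = r·X + (1 − r)·M = 0.7750*110 + 0.2250*96 = 85.2500 + 21.6000 ≃ 106.8500
SE_est = SD * √(r(1 − r)) = 16.0000 * √0.1744 ≃ 16.0000 * 0.4176 ≃ 6.6813
CI = 106.8500 ± 2.576 * 6.6813 → [89.6389, 124.0611]

[89.64, 124.06]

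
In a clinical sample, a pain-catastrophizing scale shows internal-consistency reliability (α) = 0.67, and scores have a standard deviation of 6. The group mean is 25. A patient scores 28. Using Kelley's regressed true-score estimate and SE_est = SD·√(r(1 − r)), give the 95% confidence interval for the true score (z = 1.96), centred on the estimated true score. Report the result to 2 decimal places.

Estimated true score = 0.67000·28 + (1 − 0.67000)·25 ≈ 27.01000
SE_est = SD · √(r(1 − r)) = 6.00000 · √0.22110 ≈ 6.00000 · 0.47021 ≈ 2.82128
CI = 27.01000 ± 1.96 · 2.82128 → [21.48030, 32.53970]

[21.48, 32.54]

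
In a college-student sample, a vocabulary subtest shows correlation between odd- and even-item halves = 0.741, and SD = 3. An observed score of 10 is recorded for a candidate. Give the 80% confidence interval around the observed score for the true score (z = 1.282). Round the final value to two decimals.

[8.52, 11.48]

Spearman-Brown: r = 2(0.741) / (1 + 0.741) = 1.482 / 1.741 ≈ 0.851
SEM = 3.000*√(1 − 0.851) ≈ 1.157
Half-width = 1.282*1.157 ≈ 1.483
CI = 10 ± 1.483 → [8.517, 11.483]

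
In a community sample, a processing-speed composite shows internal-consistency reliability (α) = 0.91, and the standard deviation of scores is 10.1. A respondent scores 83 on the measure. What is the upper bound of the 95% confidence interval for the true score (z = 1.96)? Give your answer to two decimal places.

88.94

SEM = 10.100 * √(1 − 0.910) = 10.100 * √0.090 ≈ 10.100 * 0.300 ≈ 3.030
Half-width = 1.96*3.030 ≈ 5.939
Upper bound: 83 + 5.939 = 88.939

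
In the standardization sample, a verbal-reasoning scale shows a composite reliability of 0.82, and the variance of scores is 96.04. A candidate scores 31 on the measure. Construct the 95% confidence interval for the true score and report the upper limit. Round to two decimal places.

39.15

SD = √96.04 ≈ 9.800
The standard error of measurement is 9.800×√(1 − 0.820) ≈ 9.800×0.424 ≈ 4.158.
1.96 × SEM ≈ 8.149
Upper bound: 31 + 8.149 = 39.149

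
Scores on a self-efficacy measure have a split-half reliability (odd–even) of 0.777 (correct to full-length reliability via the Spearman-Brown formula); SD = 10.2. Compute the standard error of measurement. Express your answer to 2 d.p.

Full-length reliability (Spearman-Brown) = 2(0.777)/(1+0.777) ≈ 0.875
SEM = 10.200 · √(1 − 0.875) = 10.200 · √0.125 ≈ 10.200 · 0.354 ≈ 3.613

3.61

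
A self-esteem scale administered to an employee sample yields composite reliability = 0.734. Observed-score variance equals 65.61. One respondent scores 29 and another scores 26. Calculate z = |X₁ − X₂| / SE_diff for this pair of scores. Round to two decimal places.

σ = 65.61^(1/2) = 8.1000
SEM = 8.1000 · √(1 − 0.7340) = 8.1000 · √0.2660 ≈ 8.1000 · 0.5158 ≈ 4.1776
SE_diff = √2 · SEM ≈ 5.9080
z = |29 − 26| / 5.9080 = 3 / 5.9080 ≈ 0.5078

0.51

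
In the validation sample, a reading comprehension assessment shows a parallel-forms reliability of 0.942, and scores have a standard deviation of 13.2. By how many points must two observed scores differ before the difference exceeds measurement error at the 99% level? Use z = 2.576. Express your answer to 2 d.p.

11.58

SEM = 13.200 × √(1 − 0.942) = 13.200 × √0.058 ≈ 13.200 × 0.241 ≈ 3.179
SE_diff = SEM × √2 ≈ 3.179 × 1.414 ≈ 4.496
Smallest detectable difference = 2.576×4.496 ≈ 11.581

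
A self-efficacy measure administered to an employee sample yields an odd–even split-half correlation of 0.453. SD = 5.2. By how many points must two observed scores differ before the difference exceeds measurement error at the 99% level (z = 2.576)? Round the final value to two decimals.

Spearman-Brown: r = 2(0.453) / (1 + 0.453) = 0.9060 / 1.4530 ≈ 0.6235
SEM = 5.2000*√(1 − 0.6235) ≈ 3.1905
SE_diff = √2 * SEM ≈ 4.5121
Minimum reliable difference = 2.576 * SE_diff ≈ 2.576 * 4.5121 ≈ 11.6232

11.62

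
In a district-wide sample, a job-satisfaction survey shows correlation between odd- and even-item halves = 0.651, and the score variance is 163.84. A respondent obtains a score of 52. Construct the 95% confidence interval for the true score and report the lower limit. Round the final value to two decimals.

SD = √163.84 ≈ 12.8000
r_full = 2·0.651 / (1 + 0.651) ≈ 0.7886
The standard error of measurement is 12.8000×√(1 − 0.7886) ≈ 12.8000×0.4598 ≈ 5.8850.
Margin = 1.96 × 5.8850 ≈ 11.5347
Lower bound: 52 − 11.5347 = 40.4653

40.47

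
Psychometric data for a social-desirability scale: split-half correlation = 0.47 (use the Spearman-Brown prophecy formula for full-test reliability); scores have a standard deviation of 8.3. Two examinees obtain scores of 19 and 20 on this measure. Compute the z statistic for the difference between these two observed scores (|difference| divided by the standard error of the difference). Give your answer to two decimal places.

0.14

Full-length reliability (Spearman-Brown) = 2(0.47)/(1+0.47) ≈ 0.6395
SEM = 8.3000*√(1 − 0.6395) ≈ 4.9838
SE_diff = SEM * √2 ≈ 4.9838 * 1.4142 ≈ 7.0481
z = |19 − 20| / 7.0481 = 1 / 7.0481 ≈ 0.1419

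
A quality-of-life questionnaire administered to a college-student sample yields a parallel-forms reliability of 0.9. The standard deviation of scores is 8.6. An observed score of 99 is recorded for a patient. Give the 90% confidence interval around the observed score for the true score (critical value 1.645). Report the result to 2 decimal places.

[94.53, 103.47]

The standard error of measurement is 8.60000·√(1 − 0.90000) ≈ 8.60000·0.31623 ≈ 2.71956.
1.645 · SEM ≈ 4.47367
90% CI: 99 ± 4.47367 = [94.52633, 103.47367]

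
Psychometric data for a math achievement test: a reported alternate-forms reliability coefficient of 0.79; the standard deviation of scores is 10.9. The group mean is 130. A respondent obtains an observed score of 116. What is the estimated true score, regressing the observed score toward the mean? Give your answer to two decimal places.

118.94

T̂ = 0.790(116) + 0.210(130) ≈ 118.940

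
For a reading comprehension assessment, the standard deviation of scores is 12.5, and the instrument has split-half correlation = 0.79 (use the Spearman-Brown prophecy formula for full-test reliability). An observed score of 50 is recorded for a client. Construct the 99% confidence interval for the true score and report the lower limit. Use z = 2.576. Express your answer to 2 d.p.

38.97

Spearman-Brown: r = 2(0.79) / (1 + 0.79) = 1.5800 / 1.7900 ≈ 0.8827
The standard error of measurement is 12.5000·√(1 − 0.8827) ≈ 12.5000·0.3425 ≈ 4.2815.
2.576 · SEM ≈ 11.0291
Lower limit = 50 − 11.0291 ≈ 38.9709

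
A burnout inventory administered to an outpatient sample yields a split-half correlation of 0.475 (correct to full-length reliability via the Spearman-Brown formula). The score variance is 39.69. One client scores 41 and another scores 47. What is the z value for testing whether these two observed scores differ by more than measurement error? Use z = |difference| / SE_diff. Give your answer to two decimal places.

σ = 39.69^(1/2) = 6.3000
Full-length reliability (Spearman-Brown) = 2(0.475)/(1+0.475) ≃ 0.6441
SEM = 6.3000 × √(1 − 0.6441) = 6.3000 × √0.3559 ≃ 6.3000 × 0.5966 ≃ 3.7586
Standard error of the difference = 3.7586·√2 ≃ 5.3154
z = 6 / 5.3154 ≃ 1.1288

1.13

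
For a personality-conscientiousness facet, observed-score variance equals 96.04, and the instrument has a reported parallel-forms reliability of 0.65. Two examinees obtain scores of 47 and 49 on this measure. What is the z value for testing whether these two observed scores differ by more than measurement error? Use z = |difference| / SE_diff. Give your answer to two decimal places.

0.24

SD = √96.04 = 9.80000
The standard error of measurement is 9.80000×√(1 − 0.65000) ≈ 9.80000×0.59161 ≈ 5.79776.
SE_diff = SEM × √2 ≈ 5.79776 × 1.41421 ≈ 8.19927
z = |47 − 49| / 8.19927 = 2 / 8.19927 ≈ 0.24392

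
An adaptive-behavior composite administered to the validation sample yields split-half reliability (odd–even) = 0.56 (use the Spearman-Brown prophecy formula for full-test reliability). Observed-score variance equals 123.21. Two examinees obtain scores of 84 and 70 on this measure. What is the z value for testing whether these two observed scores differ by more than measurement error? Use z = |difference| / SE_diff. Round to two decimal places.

SD = √123.21 = 11.10000
r_full = 2·0.56 / (1 + 0.56) ≈ 0.71795
SEM = 11.10000 × √(1 − 0.71795) = 11.10000 × √0.28205 ≈ 11.10000 × 0.53109 ≈ 5.89504
SE_diff = SEM × √2 ≈ 5.89504 × 1.41421 ≈ 8.33685
z = |84 − 70| / 8.33685 = 14 / 8.33685 ≈ 1.67929

1.68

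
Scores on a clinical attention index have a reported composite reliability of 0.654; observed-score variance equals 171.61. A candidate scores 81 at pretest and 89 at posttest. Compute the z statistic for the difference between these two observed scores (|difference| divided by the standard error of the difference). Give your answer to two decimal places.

0.73

SD = √171.61 = 13.1000
SEM = 13.1000 · √(1 − 0.6540) = 13.1000 · √0.3460 ≈ 13.1000 · 0.5882 ≈ 7.7057
Standard error of the difference = 7.7057·√2 ≈ 10.8974
z = |81 − 89| / 10.8974 = 8 / 10.8974 ≈ 0.7341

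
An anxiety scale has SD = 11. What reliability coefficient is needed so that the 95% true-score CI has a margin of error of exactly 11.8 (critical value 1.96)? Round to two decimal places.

Required SEM = 11.8 / 1.96 ≈ 6.0204
Required reliability = 1 − (SEM/SD)² = 1 − 0.2995 ≈ 0.7005

0.70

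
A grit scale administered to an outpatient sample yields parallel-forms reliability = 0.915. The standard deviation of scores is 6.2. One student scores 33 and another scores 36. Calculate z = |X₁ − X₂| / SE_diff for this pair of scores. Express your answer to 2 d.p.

1.17

SEM = 6.2000 × √(1 − 0.9150) = 6.2000 × √0.0850 ≈ 6.2000 × 0.2915 ≈ 1.8076
SE_diff = √2 × SEM ≈ 2.5563
z = |33 − 36| / 2.5563 = 3 / 2.5563 ≈ 1.1736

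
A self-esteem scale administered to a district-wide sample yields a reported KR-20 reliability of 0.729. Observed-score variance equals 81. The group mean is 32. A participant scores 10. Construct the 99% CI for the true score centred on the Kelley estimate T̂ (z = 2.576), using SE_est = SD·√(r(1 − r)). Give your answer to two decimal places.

[5.66, 26.27]

SD = √81 = 9.00000
T̂ = r·X + (1 − r)·M = 0.72900*10 + 0.27100*32 = 7.29000 + 8.67200 ≈ 15.96200
SE_est = SD * √(r(1 − r)) = 9.00000 * √0.19756 ≈ 9.00000 * 0.44448 ≈ 4.00028
99% CI: 15.96200 ± 10.30473 ≈ (5.65727, 26.26673)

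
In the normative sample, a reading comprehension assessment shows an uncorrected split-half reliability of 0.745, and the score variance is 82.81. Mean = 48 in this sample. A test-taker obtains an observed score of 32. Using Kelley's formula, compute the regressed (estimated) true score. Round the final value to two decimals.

34.34

r_full = 2·0.745 / (1 + 0.745) ≈ 0.85387
Estimated true score = 0.85387*32 + (1 − 0.85387)*48 ≈ 34.33811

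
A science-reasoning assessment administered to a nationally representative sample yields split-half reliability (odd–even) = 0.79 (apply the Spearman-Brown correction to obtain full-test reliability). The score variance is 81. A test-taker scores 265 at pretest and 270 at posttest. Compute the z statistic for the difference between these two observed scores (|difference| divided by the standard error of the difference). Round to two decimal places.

1.15

SD = √81 = 9.000
r_full = 2·0.79 / (1 + 0.79) ≃ 0.883
SEM = 9.000 * √(1 − 0.883) = 9.000 * √0.117 ≃ 9.000 * 0.343 ≃ 3.083
SE_diff = √2 * SEM ≃ 4.360
z = |265 − 270| / 4.360 = 5 / 4.360 ≃ 1.147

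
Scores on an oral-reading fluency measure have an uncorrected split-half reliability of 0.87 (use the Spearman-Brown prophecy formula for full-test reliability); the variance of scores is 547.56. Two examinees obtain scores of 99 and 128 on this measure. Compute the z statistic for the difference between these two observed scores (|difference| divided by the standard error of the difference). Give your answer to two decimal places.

SD = √547.56 = 23.400
Spearman-Brown: r = 2(0.87) / (1 + 0.87) = 1.740 / 1.870 ≈ 0.930
SEM = 23.400 * √(1 − 0.930) = 23.400 * √0.070 ≈ 23.400 * 0.264 ≈ 6.170
SE_diff = SEM * √2 ≈ 6.170 * 1.414 ≈ 8.725
z = 29 / 8.725 ≈ 3.324

3.32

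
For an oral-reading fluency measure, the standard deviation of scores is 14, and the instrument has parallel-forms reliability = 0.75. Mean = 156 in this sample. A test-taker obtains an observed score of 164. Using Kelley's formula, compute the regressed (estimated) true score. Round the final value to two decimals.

162.00

T̂ = 0.750(164) + 0.250(156) ≈ 162.000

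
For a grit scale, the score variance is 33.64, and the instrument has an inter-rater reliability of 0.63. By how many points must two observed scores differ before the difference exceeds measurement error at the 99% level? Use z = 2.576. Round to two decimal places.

SD = √33.64 = 5.800
SEM = 5.800·√(1 − 0.630) ≈ 3.528
SE_diff = √2 · SEM ≈ 4.989
Smallest detectable difference = 2.576·4.989 ≈ 12.853

12.85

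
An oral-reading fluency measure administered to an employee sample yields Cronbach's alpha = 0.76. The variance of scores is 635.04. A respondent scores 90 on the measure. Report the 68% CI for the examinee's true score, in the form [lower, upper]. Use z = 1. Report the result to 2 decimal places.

[77.65, 102.35]

SD = √635.04 ≈ 25.20000
SEM = 25.20000×√(1 − 0.76000) ≈ 12.34543
Margin = 1 × 12.34543 ≈ 12.34543
68% CI: 90 ± 12.34543 = [77.65457, 102.34543]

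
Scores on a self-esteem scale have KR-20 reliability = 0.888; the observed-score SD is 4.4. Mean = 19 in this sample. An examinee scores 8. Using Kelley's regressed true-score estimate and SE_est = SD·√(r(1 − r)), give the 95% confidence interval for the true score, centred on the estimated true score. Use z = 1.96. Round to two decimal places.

[6.51, 11.95]

T̂ = r·X + (1 − r)·M = 0.888·8 + 0.112·19 = 7.104 + 2.128 ≈ 9.232
SE_est = SD · √(r(1 − r)) = 4.400 · √0.099 ≈ 4.400 · 0.315 ≈ 1.388
95% CI: 9.232 ± 2.720 ≈ (6.512, 11.952)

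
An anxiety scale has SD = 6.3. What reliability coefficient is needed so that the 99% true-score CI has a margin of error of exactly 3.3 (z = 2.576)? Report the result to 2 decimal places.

0.96

SEM needed = half-width / z = 3.3/2.576 ≈ 1.281
r = 1 − (SEM / SD)² = 1 − (1.281 / 6.3)² ≈ 1 − 0.041 ≈ 0.959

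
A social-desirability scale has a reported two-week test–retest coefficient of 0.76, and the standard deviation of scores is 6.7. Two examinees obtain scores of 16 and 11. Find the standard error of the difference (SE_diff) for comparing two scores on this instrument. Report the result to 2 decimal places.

4.64

SEM = 6.7000 × √(1 − 0.7600) = 6.7000 × √0.2400 ≈ 6.7000 × 0.4899 ≈ 3.2823
SE_diff = √2 × SEM ≈ 4.6419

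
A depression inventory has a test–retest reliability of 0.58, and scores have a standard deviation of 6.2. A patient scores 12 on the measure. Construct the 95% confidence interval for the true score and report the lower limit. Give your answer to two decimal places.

4.12

SEM = 6.2000·√(1 − 0.5800) ≈ 4.0181
1.96 · SEM ≈ 7.8754
Lower limit = 12 − 7.8754 ≈ 4.1246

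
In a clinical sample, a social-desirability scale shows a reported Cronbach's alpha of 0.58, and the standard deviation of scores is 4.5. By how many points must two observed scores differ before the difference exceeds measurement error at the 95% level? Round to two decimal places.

8.08

SEM = 4.500 * √(1 − 0.580) = 4.500 * √0.420 ≈ 4.500 * 0.648 ≈ 2.916
Standard error of the difference = 2.916·√2 ≈ 4.124
Smallest detectable difference = 1.96*4.124 ≈ 8.084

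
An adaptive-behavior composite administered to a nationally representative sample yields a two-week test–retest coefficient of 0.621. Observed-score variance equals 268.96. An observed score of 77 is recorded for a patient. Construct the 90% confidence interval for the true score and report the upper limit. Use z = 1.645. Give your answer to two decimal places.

93.61

σ = 268.96^(1/2) = 16.400
SEM = 16.400 × √(1 − 0.621) = 16.400 × √0.379 ≈ 16.400 × 0.616 ≈ 10.096
1.645 × SEM ≈ 16.608
Upper limit = 77 + 16.608 ≈ 93.608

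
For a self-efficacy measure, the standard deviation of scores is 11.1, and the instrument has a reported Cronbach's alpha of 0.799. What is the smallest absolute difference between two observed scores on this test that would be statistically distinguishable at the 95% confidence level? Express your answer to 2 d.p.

13.79

The standard error of measurement is 11.1000*√(1 − 0.7990) ≈ 11.1000*0.4483 ≈ 4.9765.
SE_diff = SEM * √2 ≈ 4.9765 * 1.4142 ≈ 7.0378
Smallest detectable difference = 1.96*7.0378 ≈ 13.7941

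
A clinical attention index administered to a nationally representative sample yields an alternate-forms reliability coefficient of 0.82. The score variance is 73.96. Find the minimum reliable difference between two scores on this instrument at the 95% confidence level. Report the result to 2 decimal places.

10.11

σ = 73.96^(1/2) = 8.60000
SEM = 8.60000 · √(1 − 0.82000) = 8.60000 · √0.18000 ≈ 8.60000 · 0.42426 ≈ 3.64867
SE_diff = √2 · SEM ≈ 5.16000
Smallest detectable difference = 1.96·5.16000 ≈ 10.11360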